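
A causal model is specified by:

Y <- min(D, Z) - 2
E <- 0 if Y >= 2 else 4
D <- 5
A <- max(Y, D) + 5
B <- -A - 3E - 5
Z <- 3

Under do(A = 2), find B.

-19

The intervention breaks the incoming arrows to A: A <- max(Y, D) + 5 no longer applies, and A = 2.
Y = min(D, Z) - 2  [with D=5, Z=3]  = 1
E = 0 if Y >= 2 else 4  [with Y=1]  = 4
B = -A - 3E - 5  [with A=2, E=4]  = -19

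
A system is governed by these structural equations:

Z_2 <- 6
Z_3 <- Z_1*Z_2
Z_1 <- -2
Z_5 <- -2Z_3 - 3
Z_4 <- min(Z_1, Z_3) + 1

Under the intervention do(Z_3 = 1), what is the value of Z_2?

Under do(Z_3=1), the mechanism Z_3 <- Z_1*Z_2 is discarded; Z_3 is fixed at 1.
Since Z_2 is not a descendant of the intervened variable, it is unaffected.

6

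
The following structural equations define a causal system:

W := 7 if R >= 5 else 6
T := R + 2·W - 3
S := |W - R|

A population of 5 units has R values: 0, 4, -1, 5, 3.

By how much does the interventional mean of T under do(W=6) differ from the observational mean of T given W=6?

0.7

do(W=6) breaks W's dependence on R. With W=6 fixed, T across the units is 9, 13, 8, 14, 12, mean 11.2.
E[T|W=6] averages over only the 4 units with W=6 (R = 0, 4, -1, 3): T = 9, 13, 8, 12, mean 10.5.
Difference = 11.2 − 10.5 = 0.7.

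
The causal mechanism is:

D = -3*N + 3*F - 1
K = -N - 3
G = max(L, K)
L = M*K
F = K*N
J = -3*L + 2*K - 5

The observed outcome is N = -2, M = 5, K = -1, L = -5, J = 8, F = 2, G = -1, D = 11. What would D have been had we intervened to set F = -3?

Intervening sets F = -3 and removes its equation (F = K*N).
D = -3*N + 3*F - 1  [with N=-2, F=-3]  = -4

-4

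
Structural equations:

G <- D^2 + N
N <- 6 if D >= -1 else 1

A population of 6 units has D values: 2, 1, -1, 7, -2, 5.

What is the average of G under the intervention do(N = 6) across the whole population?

The intervention sets N=6 in all 6 units regardless of D. Recomputing G per unit gives 10, 7, 7, 55, 10, 31; average 20.

20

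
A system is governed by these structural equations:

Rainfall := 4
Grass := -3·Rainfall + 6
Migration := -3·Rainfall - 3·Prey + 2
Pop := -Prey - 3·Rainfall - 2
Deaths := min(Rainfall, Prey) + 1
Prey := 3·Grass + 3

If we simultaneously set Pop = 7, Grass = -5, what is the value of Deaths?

-11

Under do(Pop = 7, Grass = -5), each intervened variable's structural equation is replaced by its fixed value.
Prey = 3·Grass + 3  [with Grass=-5]  = -12
Deaths = min(Rainfall, Prey) + 1  [with Rainfall=4, Prey=-12]  = -11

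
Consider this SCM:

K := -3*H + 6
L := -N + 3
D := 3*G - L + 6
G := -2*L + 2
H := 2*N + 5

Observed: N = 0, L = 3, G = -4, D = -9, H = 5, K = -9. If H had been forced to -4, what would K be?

18

The intervention breaks the incoming arrows to H: H := 2*N + 5 no longer applies, and H = -4.
K = -3*H + 6  [with H=-4]  = 18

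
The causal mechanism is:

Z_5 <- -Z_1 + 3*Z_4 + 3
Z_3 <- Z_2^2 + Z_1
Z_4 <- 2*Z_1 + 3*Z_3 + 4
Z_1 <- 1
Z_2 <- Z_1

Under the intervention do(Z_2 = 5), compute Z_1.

Under do(Z_2=5), the mechanism Z_2 <- Z_1 is discarded; Z_2 is fixed at 5.
Z_1 is not downstream of the intervention, so its value is determined by the original equations.

1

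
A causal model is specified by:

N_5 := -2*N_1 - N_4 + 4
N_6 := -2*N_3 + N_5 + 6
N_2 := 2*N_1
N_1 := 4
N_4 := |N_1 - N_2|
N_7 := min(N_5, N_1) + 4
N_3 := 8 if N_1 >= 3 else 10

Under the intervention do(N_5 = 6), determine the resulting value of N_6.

-4

The intervention breaks the incoming arrows to N_5: N_5 := -2*N_1 - N_4 + 4 no longer applies, and N_5 = 6.
N_3 = 8 if N_1 >= 3 else 10  [with N_1=4]  = 8
N_6 = -2*N_3 + N_5 + 6  [with N_3=8, N_5=6]  = -4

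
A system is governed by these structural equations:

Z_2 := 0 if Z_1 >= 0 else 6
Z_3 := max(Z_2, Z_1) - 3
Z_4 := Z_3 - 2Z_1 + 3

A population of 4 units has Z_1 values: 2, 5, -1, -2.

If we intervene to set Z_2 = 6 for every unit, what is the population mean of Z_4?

4

The intervention sets Z_2=6 in all 4 units regardless of Z_1. Recomputing Z_4 per unit gives 2, -4, 8, 10; average 4.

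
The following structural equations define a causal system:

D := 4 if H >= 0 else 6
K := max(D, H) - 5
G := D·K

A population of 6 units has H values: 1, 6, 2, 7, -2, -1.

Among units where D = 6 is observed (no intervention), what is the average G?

6

Observing D=6 restricts to units where D's equation naturally yields 6: H ∈ {-2, -1}. In that subpopulation G = 6, 6, mean 6.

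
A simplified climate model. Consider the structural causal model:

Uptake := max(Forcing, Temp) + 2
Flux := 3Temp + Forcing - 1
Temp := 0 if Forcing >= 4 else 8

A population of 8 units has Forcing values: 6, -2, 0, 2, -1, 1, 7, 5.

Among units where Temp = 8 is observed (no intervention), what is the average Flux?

23

Observing Temp=8 restricts to units where Temp's equation naturally yields 8: Forcing ∈ {-2, 0, 2, -1, 1}. In that subpopulation Flux = 21, 23, 25, 22, 24, mean 23.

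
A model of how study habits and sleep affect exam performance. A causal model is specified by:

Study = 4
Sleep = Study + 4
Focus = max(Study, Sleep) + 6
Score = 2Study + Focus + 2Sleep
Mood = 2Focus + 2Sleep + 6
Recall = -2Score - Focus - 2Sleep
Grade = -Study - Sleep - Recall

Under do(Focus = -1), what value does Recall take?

-61

The intervention breaks the incoming arrows to Focus: Focus = max(Study, Sleep) + 6 no longer applies, and Focus = -1.
Sleep = Study + 4  [with Study=4]  = 8
Score = 2Study + Focus + 2Sleep  [with Study=4, Focus=-1, Sleep=8]  = 23
Recall = -2Score - Focus - 2Sleep  [with Score=23, Focus=-1, Sleep=8]  = -61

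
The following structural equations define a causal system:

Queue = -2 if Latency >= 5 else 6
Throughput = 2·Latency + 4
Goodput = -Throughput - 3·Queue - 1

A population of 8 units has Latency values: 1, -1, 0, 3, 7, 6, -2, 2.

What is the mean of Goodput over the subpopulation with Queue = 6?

-24

Observing Queue=6 restricts to units where Queue's equation naturally yields 6: Latency ∈ {1, -1, 0, 3, -2, 2}. In that subpopulation Goodput = -25, -21, -23, -29, -19, -27, mean -24.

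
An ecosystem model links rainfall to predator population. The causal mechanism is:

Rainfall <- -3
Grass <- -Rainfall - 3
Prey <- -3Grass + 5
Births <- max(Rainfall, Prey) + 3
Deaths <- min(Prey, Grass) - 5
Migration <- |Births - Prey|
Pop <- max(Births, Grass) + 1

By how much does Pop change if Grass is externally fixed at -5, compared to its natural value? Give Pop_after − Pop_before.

Under do(Grass=-5), the mechanism Grass <- -Rainfall - 3 is discarded; Grass is fixed at -5.
Prey = -3Grass + 5  [with Grass=-5]  = 20
Births = max(Rainfall, Prey) + 3  [with Rainfall=-3, Prey=20]  = 23
Pop = max(Births, Grass) + 1  [with Births=23, Grass=-5]  = 24
Without intervention: Grass = -Rainfall - 3  [with Rainfall=-3]  = 0; Prey = -3Grass + 5  [with Grass=0]  = 5; Births = max(Rainfall, Prey) + 3  [with Rainfall=-3, Prey=5]  = 8; Pop = max(Births, Grass) + 1  [with Births=8, Grass=0]  = 9.
Change = 24 − 9 = 15.

15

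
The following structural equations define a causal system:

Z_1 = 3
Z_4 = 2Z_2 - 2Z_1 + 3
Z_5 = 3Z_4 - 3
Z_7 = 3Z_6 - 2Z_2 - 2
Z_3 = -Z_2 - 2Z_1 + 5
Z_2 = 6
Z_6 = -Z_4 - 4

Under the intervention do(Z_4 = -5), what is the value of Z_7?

-11

The intervention breaks the incoming arrows to Z_4: Z_4 = 2Z_2 - 2Z_1 + 3 no longer applies, and Z_4 = -5.
Z_6 = -Z_4 - 4  [with Z_4=-5]  = 1
Z_7 = 3Z_6 - 2Z_2 - 2  [with Z_6=1, Z_2=6]  = -11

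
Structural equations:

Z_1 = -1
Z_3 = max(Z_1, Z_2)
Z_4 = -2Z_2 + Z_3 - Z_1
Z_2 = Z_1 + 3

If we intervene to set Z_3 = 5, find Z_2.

2

Under do(Z_3=5), the mechanism Z_3 = max(Z_1, Z_2) is discarded; Z_3 is fixed at 5.
Since Z_2 is not a descendant of the intervened variable, it is unaffected.
Z_2 = Z_1 + 3  [with Z_1=-1]  = 2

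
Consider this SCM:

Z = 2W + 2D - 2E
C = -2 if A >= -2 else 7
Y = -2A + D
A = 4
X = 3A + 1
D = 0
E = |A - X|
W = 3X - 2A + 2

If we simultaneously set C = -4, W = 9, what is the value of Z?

0

The joint intervention fixes C = -4, W = 9, removing each variable's own equation.
X = 3A + 1  [with A=4]  = 13
E = |A - X|  [with A=4, X=13]  = 9
Z = 2W + 2D - 2E  [with W=9, D=0, E=9]  = 0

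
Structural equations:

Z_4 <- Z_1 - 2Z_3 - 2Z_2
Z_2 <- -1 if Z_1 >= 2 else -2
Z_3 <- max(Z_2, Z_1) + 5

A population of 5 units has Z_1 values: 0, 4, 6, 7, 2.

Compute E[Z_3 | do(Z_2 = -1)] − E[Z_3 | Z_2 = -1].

-0.95

do(Z_2=-1) breaks Z_2's dependence on Z_1. With Z_2=-1 fixed, Z_3 across the units is 5, 9, 11, 12, 7, mean 8.8.
Conditioning on Z_2=-1 selects the 4 unit(s) with Z_1 ∈ {4, 6, 7, 2}. Their Z_3 values: 9, 11, 12, 7. Mean = 9.75.
Difference = 8.8 − 9.75 = -0.95.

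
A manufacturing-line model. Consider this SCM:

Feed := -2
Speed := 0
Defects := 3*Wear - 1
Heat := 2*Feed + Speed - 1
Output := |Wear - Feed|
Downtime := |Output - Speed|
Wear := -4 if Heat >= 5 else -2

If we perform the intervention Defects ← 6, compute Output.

The intervention breaks the incoming arrows to Defects: Defects := 3*Wear - 1 no longer applies, and Defects = 6.
Since Output is not a descendant of the intervened variable, it is unaffected.
Heat = 2*Feed + Speed - 1  [with Feed=-2, Speed=0]  = -5
Wear = -4 if Heat >= 5 else -2  [with Heat=-5]  = -2
Output = |Wear - Feed|  [with Wear=-2, Feed=-2]  = 0

0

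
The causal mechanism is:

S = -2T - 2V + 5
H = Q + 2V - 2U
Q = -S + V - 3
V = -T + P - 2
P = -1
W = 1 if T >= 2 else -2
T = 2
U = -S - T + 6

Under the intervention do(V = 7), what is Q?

17

The intervention breaks the incoming arrows to V: V = -T + P - 2 no longer applies, and V = 7.
S = -2T - 2V + 5  [with T=2, V=7]  = -13
Q = -S + V - 3  [with S=-13, V=7]  = 17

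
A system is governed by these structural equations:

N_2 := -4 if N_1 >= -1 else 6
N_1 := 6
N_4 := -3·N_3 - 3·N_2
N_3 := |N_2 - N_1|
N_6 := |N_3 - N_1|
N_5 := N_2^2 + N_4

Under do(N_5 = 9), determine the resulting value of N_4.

-18

The intervention breaks the incoming arrows to N_5: N_5 := N_2^2 + N_4 no longer applies, and N_5 = 9.
Since N_4 is not a descendant of the intervened variable, it is unaffected.
N_2 = -4 if N_1 >= -1 else 6  [with N_1=6]  = -4
N_3 = |N_2 - N_1|  [with N_2=-4, N_1=6]  = 10
N_4 = -3·N_3 - 3·N_2  [with N_3=10, N_2=-4]  = -18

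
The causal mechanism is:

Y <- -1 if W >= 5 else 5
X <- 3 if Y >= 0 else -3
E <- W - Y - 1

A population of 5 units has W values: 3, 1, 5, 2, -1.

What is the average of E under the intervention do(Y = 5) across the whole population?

Every unit gets Y=5 under the intervention. E values become -3, -5, -1, -4, -7; E[E|do(Y=5)] = -4.

-4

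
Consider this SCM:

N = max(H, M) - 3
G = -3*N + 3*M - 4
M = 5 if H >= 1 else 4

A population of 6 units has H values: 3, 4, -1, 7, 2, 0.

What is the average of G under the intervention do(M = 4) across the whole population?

3.5

Every unit gets M=4 under the intervention. G values become 5, 5, 5, -4, 5, 5; E[G|do(M=4)] = 3.5.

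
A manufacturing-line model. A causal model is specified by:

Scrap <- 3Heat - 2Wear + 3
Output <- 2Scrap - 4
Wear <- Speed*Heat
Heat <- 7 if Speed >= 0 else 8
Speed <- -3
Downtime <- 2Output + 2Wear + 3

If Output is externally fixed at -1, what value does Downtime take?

-47

The intervention breaks the incoming arrows to Output: Output <- 2Scrap - 4 no longer applies, and Output = -1.
Heat = 7 if Speed >= 0 else 8  [with Speed=-3]  = 8
Wear = Speed*Heat  [with Speed=-3, Heat=8]  = -24
Downtime = 2Output + 2Wear + 3  [with Output=-1, Wear=-24]  = -47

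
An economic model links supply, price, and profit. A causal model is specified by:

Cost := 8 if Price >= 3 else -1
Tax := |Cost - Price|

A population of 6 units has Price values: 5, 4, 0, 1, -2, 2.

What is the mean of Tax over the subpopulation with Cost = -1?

Observing Cost=-1 restricts to units where Cost's equation naturally yields -1: Price ∈ {0, 1, -2, 2}. In that subpopulation Tax = 1, 2, 1, 3, mean 1.75.

1.75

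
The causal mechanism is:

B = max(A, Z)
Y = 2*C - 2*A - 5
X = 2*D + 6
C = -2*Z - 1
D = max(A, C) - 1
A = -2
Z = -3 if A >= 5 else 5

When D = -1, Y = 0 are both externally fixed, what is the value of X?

Under do(D = -1, Y = 0), each intervened variable's structural equation is replaced by its fixed value.
X = 2*D + 6  [with D=-1]  = 4

4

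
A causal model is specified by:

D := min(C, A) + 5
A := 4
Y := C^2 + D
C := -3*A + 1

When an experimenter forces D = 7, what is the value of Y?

128

The intervention breaks the incoming arrows to D: D := min(C, A) + 5 no longer applies, and D = 7.
C = -3*A + 1  [with A=4]  = -11
Y = C^2 + D  [with C=-11, D=7]  = 128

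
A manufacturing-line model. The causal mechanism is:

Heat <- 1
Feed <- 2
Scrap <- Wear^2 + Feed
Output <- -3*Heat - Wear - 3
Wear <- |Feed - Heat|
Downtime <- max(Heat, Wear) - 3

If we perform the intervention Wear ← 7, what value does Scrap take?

The intervention breaks the incoming arrows to Wear: Wear <- |Feed - Heat| no longer applies, and Wear = 7.
Scrap = Wear^2 + Feed  [with Wear=7, Feed=2]  = 51

51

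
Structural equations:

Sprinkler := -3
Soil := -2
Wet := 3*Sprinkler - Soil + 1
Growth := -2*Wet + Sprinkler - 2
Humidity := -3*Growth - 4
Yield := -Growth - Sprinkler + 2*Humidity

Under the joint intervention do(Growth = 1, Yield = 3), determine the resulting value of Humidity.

Setting Growth = 1, Yield = 3 by intervention discards those variables' equations.
Humidity = -3*Growth - 4  [with Growth=1]  = -7

-7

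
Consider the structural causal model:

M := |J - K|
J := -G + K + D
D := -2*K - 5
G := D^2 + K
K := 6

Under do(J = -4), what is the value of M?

Intervening sets J = -4 and removes its equation (J := -G + K + D).
M = |J - K|  [with J=-4, K=6]  = 10

10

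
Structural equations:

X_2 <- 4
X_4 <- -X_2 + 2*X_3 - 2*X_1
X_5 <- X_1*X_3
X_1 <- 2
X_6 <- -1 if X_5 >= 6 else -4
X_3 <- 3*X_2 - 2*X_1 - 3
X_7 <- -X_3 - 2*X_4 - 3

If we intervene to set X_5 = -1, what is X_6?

-4

The intervention breaks the incoming arrows to X_5: X_5 <- X_1*X_3 no longer applies, and X_5 = -1.
X_6 = -1 if X_5 >= 6 else -4  [with X_5=-1]  = -4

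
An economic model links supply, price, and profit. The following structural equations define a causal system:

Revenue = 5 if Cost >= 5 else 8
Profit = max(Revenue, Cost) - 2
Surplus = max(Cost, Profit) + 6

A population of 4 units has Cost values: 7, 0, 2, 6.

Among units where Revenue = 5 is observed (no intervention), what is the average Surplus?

12.5

E[Surplus|Revenue=5] averages over only the 2 units with Revenue=5 (Cost = 7, 6): Surplus = 13, 12, mean 12.5.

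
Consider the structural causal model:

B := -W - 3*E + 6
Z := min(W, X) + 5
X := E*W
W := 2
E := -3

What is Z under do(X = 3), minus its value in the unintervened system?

8

Intervening sets X = 3 and removes its equation (X := E*W).
Z = min(W, X) + 5  [with W=2, X=3]  = 7
Without intervention: X = E*W  [with E=-3, W=2]  = -6; Z = min(W, X) + 5  [with W=2, X=-6]  = -1.
Change = 7 − (-1) = 8.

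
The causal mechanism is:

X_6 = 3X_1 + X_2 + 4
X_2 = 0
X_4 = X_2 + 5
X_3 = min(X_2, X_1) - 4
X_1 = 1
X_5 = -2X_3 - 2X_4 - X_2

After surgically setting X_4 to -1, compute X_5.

Intervening sets X_4 = -1 and removes its equation (X_4 = X_2 + 5).
X_3 = min(X_2, X_1) - 4  [with X_2=0, X_1=1]  = -4
X_5 = -2X_3 - 2X_4 - X_2  [with X_3=-4, X_4=-1, X_2=0]  = 10

10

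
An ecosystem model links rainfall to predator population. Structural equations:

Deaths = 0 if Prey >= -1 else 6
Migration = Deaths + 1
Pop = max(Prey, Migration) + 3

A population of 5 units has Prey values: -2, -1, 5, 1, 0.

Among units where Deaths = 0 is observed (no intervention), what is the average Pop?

5

E[Pop|Deaths=0] averages over only the 4 units with Deaths=0 (Prey = -1, 5, 1, 0): Pop = 4, 8, 4, 4, mean 5.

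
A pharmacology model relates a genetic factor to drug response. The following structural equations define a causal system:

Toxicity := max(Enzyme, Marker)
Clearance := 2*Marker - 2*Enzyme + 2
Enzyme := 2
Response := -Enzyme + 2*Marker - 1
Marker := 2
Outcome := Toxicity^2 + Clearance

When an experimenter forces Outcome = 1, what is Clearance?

2

do(Outcome=1) replaces the equation Outcome := Toxicity^2 + Clearance with the constant Outcome = 1.
Since Clearance is not a descendant of the intervened variable, it is unaffected.
Clearance = 2*Marker - 2*Enzyme + 2  [with Marker=2, Enzyme=2]  = 2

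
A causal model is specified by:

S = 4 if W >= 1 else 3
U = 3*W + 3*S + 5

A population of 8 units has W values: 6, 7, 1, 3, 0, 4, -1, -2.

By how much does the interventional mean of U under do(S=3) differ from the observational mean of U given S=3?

9.75

The intervention sets S=3 in all 8 units regardless of W. Recomputing U per unit gives 32, 35, 17, 23, 14, 26, 11, 8; average 20.75.
Conditioning on S=3 selects the 3 unit(s) with W ∈ {0, -1, -2}. Their U values: 14, 11, 8. Mean = 11.
Difference = 20.75 − 11 = 9.75.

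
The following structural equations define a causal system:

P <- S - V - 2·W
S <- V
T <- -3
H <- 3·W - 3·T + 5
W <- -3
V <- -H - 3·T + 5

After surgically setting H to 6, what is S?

do(H=6) replaces the equation H <- 3·W - 3·T + 5 with the constant H = 6.
V = -H - 3·T + 5  [with H=6, T=-3]  = 8
S = V  [with V=8]  = 8

8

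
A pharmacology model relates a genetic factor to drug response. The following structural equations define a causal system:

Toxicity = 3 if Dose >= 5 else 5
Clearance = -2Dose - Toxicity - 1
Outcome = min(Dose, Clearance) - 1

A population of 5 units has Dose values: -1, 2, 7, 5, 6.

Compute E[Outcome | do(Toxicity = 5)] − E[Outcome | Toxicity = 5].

-6.6

Under do(Toxicity=5), Toxicity's equation is replaced by Toxicity=5 for every unit. Per-unit Outcome: -5, -11, -21, -17, -19. Mean = -14.6.
Conditioning on Toxicity=5 selects the 2 unit(s) with Dose ∈ {-1, 2}. Their Outcome values: -5, -11. Mean = -8.
Difference = -14.6 − (-8) = -6.6.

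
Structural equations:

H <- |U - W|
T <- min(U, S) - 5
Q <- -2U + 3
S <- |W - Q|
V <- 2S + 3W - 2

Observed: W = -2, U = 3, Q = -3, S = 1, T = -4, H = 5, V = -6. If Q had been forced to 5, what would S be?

The intervention breaks the incoming arrows to Q: Q <- -2U + 3 no longer applies, and Q = 5.
S = |W - Q|  [with W=-2, Q=5]  = 7

7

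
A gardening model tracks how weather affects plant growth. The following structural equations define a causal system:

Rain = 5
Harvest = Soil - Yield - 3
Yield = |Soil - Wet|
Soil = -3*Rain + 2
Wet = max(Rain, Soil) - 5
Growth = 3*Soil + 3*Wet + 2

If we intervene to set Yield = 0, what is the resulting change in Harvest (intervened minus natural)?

13

The intervention breaks the incoming arrows to Yield: Yield = |Soil - Wet| no longer applies, and Yield = 0.
Soil = -3*Rain + 2  [with Rain=5]  = -13
Harvest = Soil - Yield - 3  [with Soil=-13, Yield=0]  = -16
Without intervention: Soil = -3*Rain + 2  [with Rain=5]  = -13; Wet = max(Rain, Soil) - 5  [with Rain=5, Soil=-13]  = 0; Yield = |Soil - Wet|  [with Soil=-13, Wet=0]  = 13; Harvest = Soil - Yield - 3  [with Soil=-13, Yield=13]  = -29.
Change = -16 − (-29) = 13.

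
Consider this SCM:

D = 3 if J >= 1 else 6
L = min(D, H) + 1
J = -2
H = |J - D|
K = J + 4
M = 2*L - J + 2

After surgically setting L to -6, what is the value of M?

-8

Intervening sets L = -6 and removes its equation (L = min(D, H) + 1).
M = 2*L - J + 2  [with L=-6, J=-2]  = -8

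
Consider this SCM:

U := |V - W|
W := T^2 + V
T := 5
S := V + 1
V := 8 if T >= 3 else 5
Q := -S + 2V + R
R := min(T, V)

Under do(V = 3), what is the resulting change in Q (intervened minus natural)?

-7

Under do(V=3), the mechanism V := 8 if T >= 3 else 5 is discarded; V is fixed at 3.
R = min(T, V)  [with T=5, V=3]  = 3
S = V + 1  [with V=3]  = 4
Q = -S + 2V + R  [with S=4, V=3, R=3]  = 5
Without intervention: V = 8 if T >= 3 else 5  [with T=5]  = 8; R = min(T, V)  [with T=5, V=8]  = 5; S = V + 1  [with V=8]  = 9; Q = -S + 2V + R  [with S=9, V=8, R=5]  = 12.
Change = 5 − 12 = -7.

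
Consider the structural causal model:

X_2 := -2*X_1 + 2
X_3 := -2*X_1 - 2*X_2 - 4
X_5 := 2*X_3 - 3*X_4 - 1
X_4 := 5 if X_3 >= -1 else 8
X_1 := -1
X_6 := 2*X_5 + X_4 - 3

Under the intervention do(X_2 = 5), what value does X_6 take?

Under do(X_2=5), the mechanism X_2 := -2*X_1 + 2 is discarded; X_2 is fixed at 5.
X_3 = -2*X_1 - 2*X_2 - 4  [with X_1=-1, X_2=5]  = -12
X_4 = 5 if X_3 >= -1 else 8  [with X_3=-12]  = 8
X_5 = 2*X_3 - 3*X_4 - 1  [with X_3=-12, X_4=8]  = -49
X_6 = 2*X_5 + X_4 - 3  [with X_5=-49, X_4=8]  = -93

-93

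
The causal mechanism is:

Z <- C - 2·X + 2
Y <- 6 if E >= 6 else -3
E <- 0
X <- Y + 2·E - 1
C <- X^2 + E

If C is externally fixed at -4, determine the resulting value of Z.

6

Intervening sets C = -4 and removes its equation (C <- X^2 + E).
Y = 6 if E >= 6 else -3  [with E=0]  = -3
X = Y + 2·E - 1  [with Y=-3, E=0]  = -4
Z = C - 2·X + 2  [with C=-4, X=-4]  = 6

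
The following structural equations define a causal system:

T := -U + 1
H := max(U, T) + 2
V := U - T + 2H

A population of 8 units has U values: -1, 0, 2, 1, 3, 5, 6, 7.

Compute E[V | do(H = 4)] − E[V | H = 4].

4.75

The intervention sets H=4 in all 8 units regardless of U. Recomputing V per unit gives 5, 7, 11, 9, 13, 17, 19, 21; average 12.75.
Conditioning on H=4 selects the 2 unit(s) with U ∈ {-1, 2}. Their V values: 5, 11. Mean = 8.
Difference = 12.75 − 8 = 4.75.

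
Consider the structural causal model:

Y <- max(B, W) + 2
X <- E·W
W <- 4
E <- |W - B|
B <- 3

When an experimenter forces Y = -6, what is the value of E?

1

The intervention breaks the incoming arrows to Y: Y <- max(B, W) + 2 no longer applies, and Y = -6.
E is not downstream of the intervention, so its value is determined by the original equations.
E = |W - B|  [with W=4, B=3]  = 1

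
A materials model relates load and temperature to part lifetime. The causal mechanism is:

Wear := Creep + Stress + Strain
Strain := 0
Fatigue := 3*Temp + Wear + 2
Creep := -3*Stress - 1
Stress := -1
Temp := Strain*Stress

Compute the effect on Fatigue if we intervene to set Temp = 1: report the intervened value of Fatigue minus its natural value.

3

The intervention breaks the incoming arrows to Temp: Temp := Strain*Stress no longer applies, and Temp = 1.
Creep = -3*Stress - 1  [with Stress=-1]  = 2
Wear = Creep + Stress + Strain  [with Creep=2, Stress=-1, Strain=0]  = 1
Fatigue = 3*Temp + Wear + 2  [with Temp=1, Wear=1]  = 6
Without intervention: Temp = Strain*Stress  [with Strain=0, Stress=-1]  = 0; Creep = -3*Stress - 1  [with Stress=-1]  = 2; Wear = Creep + Stress + Strain  [with Creep=2, Stress=-1, Strain=0]  = 1; Fatigue = 3*Temp + Wear + 2  [with Temp=0, Wear=1]  = 3.
Change = 6 − 3 = 3.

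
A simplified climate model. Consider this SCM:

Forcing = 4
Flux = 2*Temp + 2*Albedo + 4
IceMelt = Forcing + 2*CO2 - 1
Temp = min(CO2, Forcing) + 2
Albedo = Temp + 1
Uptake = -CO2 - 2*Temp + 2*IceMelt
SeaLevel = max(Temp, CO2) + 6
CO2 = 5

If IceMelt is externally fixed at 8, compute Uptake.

do(IceMelt=8) replaces the equation IceMelt = Forcing + 2*CO2 - 1 with the constant IceMelt = 8.
Temp = min(CO2, Forcing) + 2  [with CO2=5, Forcing=4]  = 6
Uptake = -CO2 - 2*Temp + 2*IceMelt  [with CO2=5, Temp=6, IceMelt=8]  = -1

-1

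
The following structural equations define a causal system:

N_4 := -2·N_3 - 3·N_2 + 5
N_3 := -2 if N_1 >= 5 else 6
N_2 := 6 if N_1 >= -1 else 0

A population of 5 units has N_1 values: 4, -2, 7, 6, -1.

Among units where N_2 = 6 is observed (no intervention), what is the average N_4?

E[N_4|N_2=6] averages over only the 4 units with N_2=6 (N_1 = 4, 7, 6, -1): N_4 = -25, -9, -9, -25, mean -17.

-17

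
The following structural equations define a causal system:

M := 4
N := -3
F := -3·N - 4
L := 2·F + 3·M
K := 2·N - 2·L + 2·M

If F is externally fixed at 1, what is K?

-26

do(F=1) replaces the equation F := -3·N - 4 with the constant F = 1.
L = 2·F + 3·M  [with F=1, M=4]  = 14
K = 2·N - 2·L + 2·M  [with N=-3, L=14, M=4]  = -26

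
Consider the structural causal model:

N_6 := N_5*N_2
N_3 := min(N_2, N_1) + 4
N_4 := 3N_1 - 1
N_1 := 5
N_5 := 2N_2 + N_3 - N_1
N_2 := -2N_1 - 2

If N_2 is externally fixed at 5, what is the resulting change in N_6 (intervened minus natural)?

Under do(N_2=5), the mechanism N_2 := -2N_1 - 2 is discarded; N_2 is fixed at 5.
N_3 = min(N_2, N_1) + 4  [with N_2=5, N_1=5]  = 9
N_5 = 2N_2 + N_3 - N_1  [with N_2=5, N_3=9, N_1=5]  = 14
N_6 = N_5*N_2  [with N_5=14, N_2=5]  = 70
Without intervention: N_2 = -2N_1 - 2  [with N_1=5]  = -12; N_3 = min(N_2, N_1) + 4  [with N_2=-12, N_1=5]  = -8; N_5 = 2N_2 + N_3 - N_1  [with N_2=-12, N_3=-8, N_1=5]  = -37; N_6 = N_5*N_2  [with N_5=-37, N_2=-12]  = 444.
Change = 70 − 444 = -374.

-374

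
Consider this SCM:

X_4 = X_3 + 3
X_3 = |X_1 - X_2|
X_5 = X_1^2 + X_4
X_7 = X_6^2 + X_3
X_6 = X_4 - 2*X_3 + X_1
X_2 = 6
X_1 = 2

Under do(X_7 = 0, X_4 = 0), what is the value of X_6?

Setting X_7 = 0, X_4 = 0 by intervention discards those variables' equations.
X_3 = |X_1 - X_2|  [with X_1=2, X_2=6]  = 4
X_6 = X_4 - 2*X_3 + X_1  [with X_4=0, X_3=4, X_1=2]  = -6

-6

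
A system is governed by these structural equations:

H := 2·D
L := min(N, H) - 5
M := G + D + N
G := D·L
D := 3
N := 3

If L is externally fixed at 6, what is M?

24

Under do(L=6), the mechanism L := min(N, H) - 5 is discarded; L is fixed at 6.
G = D·L  [with D=3, L=6]  = 18
M = G + D + N  [with G=18, D=3, N=3]  = 24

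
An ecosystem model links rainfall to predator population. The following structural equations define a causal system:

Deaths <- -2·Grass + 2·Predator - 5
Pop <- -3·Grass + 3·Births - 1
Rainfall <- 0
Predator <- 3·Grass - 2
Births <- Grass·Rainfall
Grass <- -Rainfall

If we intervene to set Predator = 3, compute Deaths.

do(Predator=3) replaces the equation Predator <- 3·Grass - 2 with the constant Predator = 3.
Grass = -Rainfall  [with Rainfall=0]  = 0
Deaths = -2·Grass + 2·Predator - 5  [with Grass=0, Predator=3]  = 1

1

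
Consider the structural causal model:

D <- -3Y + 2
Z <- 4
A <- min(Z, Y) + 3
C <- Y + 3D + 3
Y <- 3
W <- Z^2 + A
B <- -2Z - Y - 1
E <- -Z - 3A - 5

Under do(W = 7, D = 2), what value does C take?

The joint intervention fixes W = 7, D = 2, removing each variable's own equation.
C = Y + 3D + 3  [with Y=3, D=2]  = 12

12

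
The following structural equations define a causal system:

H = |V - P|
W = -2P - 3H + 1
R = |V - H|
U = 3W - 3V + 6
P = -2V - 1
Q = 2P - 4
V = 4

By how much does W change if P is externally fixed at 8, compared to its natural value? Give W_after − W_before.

-7

Under do(P=8), the mechanism P = -2V - 1 is discarded; P is fixed at 8.
H = |V - P|  [with V=4, P=8]  = 4
W = -2P - 3H + 1  [with P=8, H=4]  = -27
Without intervention: P = -2V - 1  [with V=4]  = -9; H = |V - P|  [with V=4, P=-9]  = 13; W = -2P - 3H + 1  [with P=-9, H=13]  = -20.
Change = -27 − (-20) = -7.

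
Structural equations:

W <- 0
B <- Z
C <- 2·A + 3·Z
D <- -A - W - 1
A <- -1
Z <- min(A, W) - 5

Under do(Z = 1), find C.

The intervention breaks the incoming arrows to Z: Z <- min(A, W) - 5 no longer applies, and Z = 1.
C = 2·A + 3·Z  [with A=-1, Z=1]  = 1

1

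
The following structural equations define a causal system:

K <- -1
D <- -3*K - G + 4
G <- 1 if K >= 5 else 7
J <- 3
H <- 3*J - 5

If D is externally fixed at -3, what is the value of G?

7

do(D=-3) replaces the equation D <- -3*K - G + 4 with the constant D = -3.
G is not downstream of the intervention, so its value is determined by the original equations.
G = 1 if K >= 5 else 7  [with K=-1]  = 7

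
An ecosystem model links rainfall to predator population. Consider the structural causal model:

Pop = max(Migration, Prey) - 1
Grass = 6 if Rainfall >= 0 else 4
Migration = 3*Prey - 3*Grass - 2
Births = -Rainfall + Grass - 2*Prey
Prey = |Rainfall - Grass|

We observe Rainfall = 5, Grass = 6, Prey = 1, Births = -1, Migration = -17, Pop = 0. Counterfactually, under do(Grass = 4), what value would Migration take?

do(Grass=4) replaces the equation Grass = 6 if Rainfall >= 0 else 4 with the constant Grass = 4.
Prey = |Rainfall - Grass|  [with Rainfall=5, Grass=4]  = 1
Migration = 3*Prey - 3*Grass - 2  [with Prey=1, Grass=4]  = -11

-11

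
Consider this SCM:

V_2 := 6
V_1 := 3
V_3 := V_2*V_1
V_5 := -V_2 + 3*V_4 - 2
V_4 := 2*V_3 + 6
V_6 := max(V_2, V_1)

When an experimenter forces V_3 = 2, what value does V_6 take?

6

The intervention breaks the incoming arrows to V_3: V_3 := V_2*V_1 no longer applies, and V_3 = 2.
No directed path runs from V_3 to V_6, so V_6 keeps its natural value.
V_6 = max(V_2, V_1)  [with V_2=6, V_1=3]  = 6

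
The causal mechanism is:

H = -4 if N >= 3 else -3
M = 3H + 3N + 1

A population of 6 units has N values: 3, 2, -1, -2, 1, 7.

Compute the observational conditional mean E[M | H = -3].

-8

E[M|H=-3] averages over only the 4 units with H=-3 (N = 2, -1, -2, 1): M = -2, -11, -14, -5, mean -8.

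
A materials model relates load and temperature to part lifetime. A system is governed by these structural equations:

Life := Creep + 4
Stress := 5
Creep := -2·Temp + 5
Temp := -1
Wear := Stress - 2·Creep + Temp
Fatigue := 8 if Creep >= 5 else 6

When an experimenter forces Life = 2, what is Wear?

-10

do(Life=2) replaces the equation Life := Creep + 4 with the constant Life = 2.
No directed path runs from Life to Wear, so Wear keeps its natural value.
Creep = -2·Temp + 5  [with Temp=-1]  = 7
Wear = Stress - 2·Creep + Temp  [with Stress=5, Creep=7, Temp=-1]  = -10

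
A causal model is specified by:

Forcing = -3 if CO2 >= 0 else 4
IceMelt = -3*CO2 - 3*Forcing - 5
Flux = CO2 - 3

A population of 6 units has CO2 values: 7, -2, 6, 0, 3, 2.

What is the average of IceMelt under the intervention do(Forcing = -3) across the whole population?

Under do(Forcing=-3), Forcing's equation is replaced by Forcing=-3 for every unit. Per-unit IceMelt: -17, 10, -14, 4, -5, -2. Mean = -4.

-4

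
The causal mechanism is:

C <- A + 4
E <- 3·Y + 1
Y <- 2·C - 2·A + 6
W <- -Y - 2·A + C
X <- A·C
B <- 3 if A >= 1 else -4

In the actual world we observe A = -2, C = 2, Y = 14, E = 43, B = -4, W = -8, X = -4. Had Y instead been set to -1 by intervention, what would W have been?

7

The intervention breaks the incoming arrows to Y: Y <- 2·C - 2·A + 6 no longer applies, and Y = -1.
C = A + 4  [with A=-2]  = 2
W = -Y - 2·A + C  [with Y=-1, A=-2, C=2]  = 7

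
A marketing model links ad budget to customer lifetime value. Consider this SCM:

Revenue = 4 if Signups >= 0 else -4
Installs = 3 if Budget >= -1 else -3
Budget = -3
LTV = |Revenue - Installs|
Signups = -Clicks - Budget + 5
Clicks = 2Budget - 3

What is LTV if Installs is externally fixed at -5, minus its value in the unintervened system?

2

The intervention breaks the incoming arrows to Installs: Installs = 3 if Budget >= -1 else -3 no longer applies, and Installs = -5.
Clicks = 2Budget - 3  [with Budget=-3]  = -9
Signups = -Clicks - Budget + 5  [with Clicks=-9, Budget=-3]  = 17
Revenue = 4 if Signups >= 0 else -4  [with Signups=17]  = 4
LTV = |Revenue - Installs|  [with Revenue=4, Installs=-5]  = 9
Without intervention: Clicks = 2Budget - 3  [with Budget=-3]  = -9; Installs = 3 if Budget >= -1 else -3  [with Budget=-3]  = -3; Signups = -Clicks - Budget + 5  [with Clicks=-9, Budget=-3]  = 17; Revenue = 4 if Signups >= 0 else -4  [with Signups=17]  = 4; LTV = |Revenue - Installs|  [with Revenue=4, Installs=-3]  = 7.
Change = 9 − 7 = 2.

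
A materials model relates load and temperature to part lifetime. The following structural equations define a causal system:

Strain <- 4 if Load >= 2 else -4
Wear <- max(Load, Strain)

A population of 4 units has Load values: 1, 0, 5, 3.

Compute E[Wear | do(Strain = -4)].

Under do(Strain=-4), Strain's equation is replaced by Strain=-4 for every unit. Per-unit Wear: 1, 0, 5, 3. Mean = 2.25.

2.25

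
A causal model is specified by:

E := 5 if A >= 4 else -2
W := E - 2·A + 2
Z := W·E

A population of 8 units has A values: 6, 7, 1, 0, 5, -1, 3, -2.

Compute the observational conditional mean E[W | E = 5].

Conditioning on E=5 selects the 3 unit(s) with A ∈ {6, 7, 5}. Their W values: -5, -7, -3. Mean = -5.

-5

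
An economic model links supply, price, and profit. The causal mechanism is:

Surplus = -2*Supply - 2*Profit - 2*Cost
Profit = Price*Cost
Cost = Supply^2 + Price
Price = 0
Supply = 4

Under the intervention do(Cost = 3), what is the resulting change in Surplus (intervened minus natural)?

do(Cost=3) replaces the equation Cost = Supply^2 + Price with the constant Cost = 3.
Profit = Price*Cost  [with Price=0, Cost=3]  = 0
Surplus = -2*Supply - 2*Profit - 2*Cost  [with Supply=4, Profit=0, Cost=3]  = -14
Without intervention: Cost = Supply^2 + Price  [with Supply=4, Price=0]  = 16; Profit = Price*Cost  [with Price=0, Cost=16]  = 0; Surplus = -2*Supply - 2*Profit - 2*Cost  [with Supply=4, Profit=0, Cost=16]  = -40.
Change = -14 − (-40) = 26.

26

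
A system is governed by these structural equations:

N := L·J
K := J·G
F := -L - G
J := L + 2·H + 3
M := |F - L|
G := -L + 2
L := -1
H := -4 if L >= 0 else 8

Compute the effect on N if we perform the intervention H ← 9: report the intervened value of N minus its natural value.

Under do(H=9), the mechanism H := -4 if L >= 0 else 8 is discarded; H is fixed at 9.
J = L + 2·H + 3  [with L=-1, H=9]  = 20
N = L·J  [with L=-1, J=20]  = -20
Without intervention: H = -4 if L >= 0 else 8  [with L=-1]  = 8; J = L + 2·H + 3  [with L=-1, H=8]  = 18; N = L·J  [with L=-1, J=18]  = -18.
Change = -20 − (-18) = -2.

-2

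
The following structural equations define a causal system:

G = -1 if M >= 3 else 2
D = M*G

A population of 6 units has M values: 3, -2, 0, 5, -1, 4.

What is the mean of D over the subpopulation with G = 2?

Observing G=2 restricts to units where G's equation naturally yields 2: M ∈ {-2, 0, -1}. In that subpopulation D = -4, 0, -2, mean -2.

-2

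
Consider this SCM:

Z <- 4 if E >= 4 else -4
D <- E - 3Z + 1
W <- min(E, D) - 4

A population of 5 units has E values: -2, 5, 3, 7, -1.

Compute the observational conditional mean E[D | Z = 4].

Conditioning on Z=4 selects the 2 unit(s) with E ∈ {5, 7}. Their D values: -6, -4. Mean = -5.

-5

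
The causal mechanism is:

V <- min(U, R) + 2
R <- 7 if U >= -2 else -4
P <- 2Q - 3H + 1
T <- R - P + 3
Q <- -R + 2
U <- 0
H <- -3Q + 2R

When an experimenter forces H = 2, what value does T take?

25

Under do(H=2), the mechanism H <- -3Q + 2R is discarded; H is fixed at 2.
R = 7 if U >= -2 else -4  [with U=0]  = 7
Q = -R + 2  [with R=7]  = -5
P = 2Q - 3H + 1  [with Q=-5, H=2]  = -15
T = R - P + 3  [with R=7, P=-15]  = 25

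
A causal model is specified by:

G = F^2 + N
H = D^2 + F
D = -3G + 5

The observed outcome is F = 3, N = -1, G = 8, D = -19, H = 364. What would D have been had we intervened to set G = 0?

The intervention breaks the incoming arrows to G: G = F^2 + N no longer applies, and G = 0.
D = -3G + 5  [with G=0]  = 5

5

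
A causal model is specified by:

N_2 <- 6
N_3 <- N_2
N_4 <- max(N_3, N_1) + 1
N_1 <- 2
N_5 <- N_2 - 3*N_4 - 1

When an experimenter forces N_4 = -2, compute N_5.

11

Intervening sets N_4 = -2 and removes its equation (N_4 <- max(N_3, N_1) + 1).
N_5 = N_2 - 3*N_4 - 1  [with N_2=6, N_4=-2]  = 11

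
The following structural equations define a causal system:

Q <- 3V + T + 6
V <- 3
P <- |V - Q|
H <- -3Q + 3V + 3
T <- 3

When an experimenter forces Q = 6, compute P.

do(Q=6) replaces the equation Q <- 3V + T + 6 with the constant Q = 6.
P = |V - Q|  [with V=3, Q=6]  = 3

3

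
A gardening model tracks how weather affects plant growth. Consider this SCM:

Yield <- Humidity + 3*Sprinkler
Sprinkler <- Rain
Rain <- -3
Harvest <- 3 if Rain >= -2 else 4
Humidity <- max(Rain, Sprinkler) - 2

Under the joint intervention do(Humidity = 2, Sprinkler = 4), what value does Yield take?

14

The joint intervention fixes Humidity = 2, Sprinkler = 4, removing each variable's own equation.
Yield = Humidity + 3*Sprinkler  [with Humidity=2, Sprinkler=4]  = 14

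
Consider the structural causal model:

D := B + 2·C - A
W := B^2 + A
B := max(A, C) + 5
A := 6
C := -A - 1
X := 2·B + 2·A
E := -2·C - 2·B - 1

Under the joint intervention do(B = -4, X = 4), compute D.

The joint intervention fixes B = -4, X = 4, removing each variable's own equation.
C = -A - 1  [with A=6]  = -7
D = B + 2·C - A  [with B=-4, C=-7, A=6]  = -24

-24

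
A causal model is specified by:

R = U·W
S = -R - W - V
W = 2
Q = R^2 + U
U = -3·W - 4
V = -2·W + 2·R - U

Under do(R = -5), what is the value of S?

7

The intervention breaks the incoming arrows to R: R = U·W no longer applies, and R = -5.
U = -3·W - 4  [with W=2]  = -10
V = -2·W + 2·R - U  [with W=2, R=-5, U=-10]  = -4
S = -R - W - V  [with R=-5, W=2, V=-4]  = 7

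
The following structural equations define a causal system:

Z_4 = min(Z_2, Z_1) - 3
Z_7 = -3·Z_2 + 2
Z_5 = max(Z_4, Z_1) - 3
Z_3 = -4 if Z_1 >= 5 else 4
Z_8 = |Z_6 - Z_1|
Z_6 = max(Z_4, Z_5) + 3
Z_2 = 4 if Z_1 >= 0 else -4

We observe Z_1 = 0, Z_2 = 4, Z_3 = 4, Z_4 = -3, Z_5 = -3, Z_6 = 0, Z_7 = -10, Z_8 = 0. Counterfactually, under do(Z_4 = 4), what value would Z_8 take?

7

do(Z_4=4) replaces the equation Z_4 = min(Z_2, Z_1) - 3 with the constant Z_4 = 4.
Z_5 = max(Z_4, Z_1) - 3  [with Z_4=4, Z_1=0]  = 1
Z_6 = max(Z_4, Z_5) + 3  [with Z_4=4, Z_5=1]  = 7
Z_8 = |Z_6 - Z_1|  [with Z_6=7, Z_1=0]  = 7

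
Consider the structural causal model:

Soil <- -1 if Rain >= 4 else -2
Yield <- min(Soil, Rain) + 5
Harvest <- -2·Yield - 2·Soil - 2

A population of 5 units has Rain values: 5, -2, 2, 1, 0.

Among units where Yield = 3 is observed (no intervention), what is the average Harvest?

Observing Yield=3 restricts to units where Yield's equation naturally yields 3: Rain ∈ {-2, 2, 1, 0}. In that subpopulation Harvest = -4, -4, -4, -4, mean -4.

-4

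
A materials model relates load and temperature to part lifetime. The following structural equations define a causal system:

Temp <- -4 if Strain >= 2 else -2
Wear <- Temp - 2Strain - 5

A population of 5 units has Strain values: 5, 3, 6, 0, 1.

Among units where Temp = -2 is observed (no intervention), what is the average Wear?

Observing Temp=-2 restricts to units where Temp's equation naturally yields -2: Strain ∈ {0, 1}. In that subpopulation Wear = -7, -9, mean -8.

-8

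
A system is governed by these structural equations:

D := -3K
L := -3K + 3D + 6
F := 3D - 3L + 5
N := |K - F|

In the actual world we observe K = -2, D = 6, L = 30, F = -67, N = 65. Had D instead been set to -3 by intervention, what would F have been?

Under do(D=-3), the mechanism D := -3K is discarded; D is fixed at -3.
L = -3K + 3D + 6  [with K=-2, D=-3]  = 3
F = 3D - 3L + 5  [with D=-3, L=3]  = -13

-13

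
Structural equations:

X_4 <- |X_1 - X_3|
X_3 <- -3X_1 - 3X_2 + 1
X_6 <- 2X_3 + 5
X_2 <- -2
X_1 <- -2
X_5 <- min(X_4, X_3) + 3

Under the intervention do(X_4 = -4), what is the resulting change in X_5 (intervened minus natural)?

Intervening sets X_4 = -4 and removes its equation (X_4 <- |X_1 - X_3|).
X_3 = -3X_1 - 3X_2 + 1  [with X_1=-2, X_2=-2]  = 13
X_5 = min(X_4, X_3) + 3  [with X_4=-4, X_3=13]  = -1
Without intervention: X_3 = -3X_1 - 3X_2 + 1  [with X_1=-2, X_2=-2]  = 13; X_4 = |X_1 - X_3|  [with X_1=-2, X_3=13]  = 15; X_5 = min(X_4, X_3) + 3  [with X_4=15, X_3=13]  = 16.
Change = -1 − 16 = -17.

-17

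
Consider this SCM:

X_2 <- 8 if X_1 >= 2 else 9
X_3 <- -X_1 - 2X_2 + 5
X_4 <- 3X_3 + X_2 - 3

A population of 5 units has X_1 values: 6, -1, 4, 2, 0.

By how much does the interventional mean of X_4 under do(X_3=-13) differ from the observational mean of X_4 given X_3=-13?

do(X_3=-13) breaks X_3's dependence on X_1. With X_3=-13 fixed, X_4 across the units is -34, -33, -34, -34, -33, mean -33.6.
Observing X_3=-13 restricts to units where X_3's equation naturally yields -13: X_1 ∈ {2, 0}. In that subpopulation X_4 = -34, -33, mean -33.5.
Difference = -33.6 − (-33.5) = -0.1.

-0.1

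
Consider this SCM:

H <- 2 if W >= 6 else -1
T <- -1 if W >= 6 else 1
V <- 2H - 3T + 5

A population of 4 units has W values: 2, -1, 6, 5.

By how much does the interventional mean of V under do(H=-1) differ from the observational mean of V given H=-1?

1.5

do(H=-1) breaks H's dependence on W. With H=-1 fixed, V across the units is 0, 0, 6, 0, mean 1.5.
Conditioning on H=-1 selects the 3 unit(s) with W ∈ {2, -1, 5}. Their V values: 0, 0, 0. Mean = 0.
Difference = 1.5 − 0 = 1.5.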